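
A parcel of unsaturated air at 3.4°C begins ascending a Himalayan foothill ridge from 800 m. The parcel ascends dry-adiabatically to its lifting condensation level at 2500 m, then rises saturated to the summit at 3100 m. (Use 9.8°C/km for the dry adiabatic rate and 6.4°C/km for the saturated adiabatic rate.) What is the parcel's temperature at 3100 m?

-17.1°C

Dry to 2500 m: -9.8 × 1.7 km = -16.66°C, so T = -13.26°C.
Saturated to 3100 m: -6.4 × 0.6 km = -3.84°C, so T = -17.1°C.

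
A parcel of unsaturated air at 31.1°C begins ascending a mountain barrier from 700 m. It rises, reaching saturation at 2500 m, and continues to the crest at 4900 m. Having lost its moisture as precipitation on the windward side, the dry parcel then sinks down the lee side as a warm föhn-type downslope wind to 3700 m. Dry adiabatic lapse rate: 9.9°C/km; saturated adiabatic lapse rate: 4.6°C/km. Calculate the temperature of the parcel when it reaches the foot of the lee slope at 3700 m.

14.12°C

Dry to 2500 m: -9.9 × 1.8 km = -17.82°C, so T = 13.28°C.
Saturated to 4900 m: -4.6 × 2.4 km = -11.04°C, so T = 2.24°C.
Dry descent to 3700 m: +9.9 × 1.2 km = +11.88°C, so T = 14.12°C.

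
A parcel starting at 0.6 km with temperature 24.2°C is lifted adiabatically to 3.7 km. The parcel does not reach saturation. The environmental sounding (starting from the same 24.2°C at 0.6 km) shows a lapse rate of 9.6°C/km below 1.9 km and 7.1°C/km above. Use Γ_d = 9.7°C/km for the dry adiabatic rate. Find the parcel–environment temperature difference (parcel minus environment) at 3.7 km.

-4.81°C (parcel cooler than environment)

Parcel:
  600 → 3700 m (dry, 9.7°C/km): ΔT = -9.7 × 3.1 = -30.07°C → T = -5.87°C
Environment:
  600 → 1900 m (environment, lower layer, 9.6°C/km): ΔT = -9.6 × 1.3 = -12.48°C → T = 11.72°C
  1900 → 3700 m (environment, upper layer, 7.1°C/km): ΔT = -7.1 × 1.8 = -12.78°C → T = -1.06°C
T_parcel − T_env = -5.87 − (-1.06) = -4.81°C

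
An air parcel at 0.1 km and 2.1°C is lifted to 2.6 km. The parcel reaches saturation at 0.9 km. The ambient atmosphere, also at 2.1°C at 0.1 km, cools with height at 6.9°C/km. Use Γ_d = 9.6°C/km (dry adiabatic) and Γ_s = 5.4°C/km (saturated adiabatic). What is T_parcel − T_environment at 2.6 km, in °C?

+0.39°C (parcel warmer than environment)

Parcel:
  From 100 m to 900 m (dry): cools by 9.6 × 0.8 = 7.68°C, giving -5.58°C.
  From 900 m to 2600 m (saturated): cools by 5.4 × 1.7 = 9.18°C, giving -14.76°C.
Environment:
  From 100 m to 2600 m (environment): cools by 6.9 × 2.5 = 17.25°C, giving -15.15°C.
T_parcel − T_env = -14.76 − (-15.15) = +0.39°C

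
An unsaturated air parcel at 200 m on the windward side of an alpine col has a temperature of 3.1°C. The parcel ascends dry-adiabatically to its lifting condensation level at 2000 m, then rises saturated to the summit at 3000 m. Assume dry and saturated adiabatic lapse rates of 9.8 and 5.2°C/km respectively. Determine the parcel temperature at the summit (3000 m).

-19.74°C

200–2000 m, dry: Δz = 1.8 km ⇒ ΔT = -17.64°C; T = -14.54°C
2000–3000 m, saturated: Δz = 1 km ⇒ ΔT = -5.2°C; T = -19.74°C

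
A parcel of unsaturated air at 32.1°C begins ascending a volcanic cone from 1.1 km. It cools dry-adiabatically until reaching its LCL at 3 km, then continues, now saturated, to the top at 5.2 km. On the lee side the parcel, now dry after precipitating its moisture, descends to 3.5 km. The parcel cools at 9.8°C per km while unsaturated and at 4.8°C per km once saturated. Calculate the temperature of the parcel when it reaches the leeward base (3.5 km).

1100 → 3000 m (dry, 9.8°C/km): ΔT = -9.8 × 1.9 = -18.62°C → T = 13.48°C
3000 → 5200 m (saturated, 4.8°C/km): ΔT = -4.8 × 2.2 = -10.56°C → T = 2.92°C
5200 → 3500 m (dry descent, 9.8°C/km): ΔT = +9.8 × 1.7 = +16.66°C → T = 19.58°C

19.58°C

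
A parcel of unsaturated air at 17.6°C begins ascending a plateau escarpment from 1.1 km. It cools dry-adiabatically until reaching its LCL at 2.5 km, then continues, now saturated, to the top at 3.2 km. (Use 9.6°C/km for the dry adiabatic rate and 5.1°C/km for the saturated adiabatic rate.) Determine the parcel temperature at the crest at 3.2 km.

0.59°C

1100–2500 m, dry: Δz = 1.4 km ⇒ ΔT = -13.44°C; T = 4.16°C
2500–3200 m, saturated: Δz = 0.7 km ⇒ ΔT = -3.57°C; T = 0.59°C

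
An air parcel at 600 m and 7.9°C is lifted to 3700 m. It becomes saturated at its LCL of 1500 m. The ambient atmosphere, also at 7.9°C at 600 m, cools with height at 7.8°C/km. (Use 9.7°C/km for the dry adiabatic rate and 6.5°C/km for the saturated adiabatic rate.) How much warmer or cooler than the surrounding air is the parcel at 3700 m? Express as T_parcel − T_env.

Parcel:
  600–1500 m, dry: Δz = 0.9 km ⇒ ΔT = -8.73°C; T = -0.83°C
  1500–3700 m, saturated: Δz = 2.2 km ⇒ ΔT = -14.3°C; T = -15.13°C
Environment:
  600–3700 m, environment: Δz = 3.1 km ⇒ ΔT = -24.18°C; T = -16.28°C
T_parcel − T_env = -15.13 − (-16.28) = +1.15°C

+1.15°C (parcel warmer than environment)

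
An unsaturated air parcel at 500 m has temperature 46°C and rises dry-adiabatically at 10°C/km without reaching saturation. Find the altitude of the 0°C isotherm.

Height above start = (46 − 0) / 10 = 4.6 km
Altitude = 500 m + 4600 m = 5100 m

5100 m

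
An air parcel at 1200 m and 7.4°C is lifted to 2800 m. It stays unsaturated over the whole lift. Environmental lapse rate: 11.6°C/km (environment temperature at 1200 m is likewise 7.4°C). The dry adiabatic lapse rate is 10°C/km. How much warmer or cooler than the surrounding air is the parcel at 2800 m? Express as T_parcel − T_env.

Parcel:
  1200 → 2800 m (dry, 10°C/km): ΔT = -10 × 1.6 = -16°C → T = -8.6°C
Environment:
  1200 → 2800 m (environment, 11.6°C/km): ΔT = -11.6 × 1.6 = -18.56°C → T = -11.16°C
T_parcel − T_env = -8.6 − (-11.16) = +2.56°C

+2.56°C (parcel warmer than environment)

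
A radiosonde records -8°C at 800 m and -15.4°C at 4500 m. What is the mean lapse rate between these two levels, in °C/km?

Γ = −ΔT/Δz = (-8 − (-15.4)) / (4500 − 800) m
  = 7.4°C / 3.7 km = 2°C/km

2°C/km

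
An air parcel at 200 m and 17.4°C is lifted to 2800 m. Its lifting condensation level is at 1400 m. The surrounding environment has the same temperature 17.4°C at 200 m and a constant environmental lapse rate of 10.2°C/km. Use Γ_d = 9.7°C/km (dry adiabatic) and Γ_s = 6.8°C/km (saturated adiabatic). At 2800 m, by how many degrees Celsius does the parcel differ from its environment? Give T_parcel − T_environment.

+5.36°C (parcel warmer than environment)

Parcel:
  From 200 m to 1400 m (dry): cools by 9.7 × 1.2 = 11.64°C, giving 5.76°C.
  From 1400 m to 2800 m (saturated): cools by 6.8 × 1.4 = 9.52°C, giving -3.76°C.
Environment:
  From 200 m to 2800 m (environment): cools by 10.2 × 2.6 = 26.52°C, giving -9.12°C.
T_parcel − T_env = -3.76 − (-9.12) = +5.36°C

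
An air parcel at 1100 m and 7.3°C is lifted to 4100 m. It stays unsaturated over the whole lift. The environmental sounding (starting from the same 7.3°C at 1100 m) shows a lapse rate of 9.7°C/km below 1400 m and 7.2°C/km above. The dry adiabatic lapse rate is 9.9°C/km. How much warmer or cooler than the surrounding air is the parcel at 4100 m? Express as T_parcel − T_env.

Parcel:
  From 1100 m to 4100 m (dry): cools by 9.9 × 3 = 29.7°C, giving -22.4°C.
Environment:
  From 1100 m to 1400 m (environment, lower layer): cools by 9.7 × 0.3 = 2.91°C, giving 4.39°C.
  From 1400 m to 4100 m (environment, upper layer): cools by 7.2 × 2.7 = 19.44°C, giving -15.05°C.
T_parcel − T_env = -22.4 − (-15.05) = -7.35°C

-7.35°C (parcel cooler than environment)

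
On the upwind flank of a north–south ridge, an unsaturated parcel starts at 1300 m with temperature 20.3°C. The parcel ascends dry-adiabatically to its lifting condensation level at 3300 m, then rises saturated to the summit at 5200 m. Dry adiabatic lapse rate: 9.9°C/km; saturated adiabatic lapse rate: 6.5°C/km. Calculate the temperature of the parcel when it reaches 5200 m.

-11.85°C

Dry to 3300 m: -9.9 × 2 km = -19.8°C, so T = 0.5°C.
Saturated to 5200 m: -6.5 × 1.9 km = -12.35°C, so T = -11.85°C.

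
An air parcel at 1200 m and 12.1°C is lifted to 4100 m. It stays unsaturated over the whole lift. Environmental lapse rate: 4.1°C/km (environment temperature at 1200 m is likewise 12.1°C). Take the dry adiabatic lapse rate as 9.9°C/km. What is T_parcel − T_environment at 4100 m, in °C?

-16.82°C (parcel cooler than environment)

Parcel:
  Dry to 4100 m: -9.9 × 2.9 km = -28.71°C, so T = -16.61°C.
Environment:
  Environment to 4100 m: -4.1 × 2.9 km = -11.89°C, so T = 0.21°C.
T_parcel − T_env = -16.61 − 0.21 = -16.82°C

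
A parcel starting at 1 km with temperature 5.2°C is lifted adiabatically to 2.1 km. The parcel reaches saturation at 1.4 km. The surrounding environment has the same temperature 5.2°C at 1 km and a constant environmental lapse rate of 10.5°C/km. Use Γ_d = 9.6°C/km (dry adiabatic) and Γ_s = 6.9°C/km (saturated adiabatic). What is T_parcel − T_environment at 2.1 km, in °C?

Parcel:
  1000 → 1400 m (dry, 9.6°C/km): ΔT = -9.6 × 0.4 = -3.84°C → T = 1.36°C
  1400 → 2100 m (saturated, 6.9°C/km): ΔT = -6.9 × 0.7 = -4.83°C → T = -3.47°C
Environment:
  1000 → 2100 m (environment, 10.5°C/km): ΔT = -10.5 × 1.1 = -11.55°C → T = -6.35°C
T_parcel − T_env = -3.47 − (-6.35) = +2.88°C

+2.88°C (parcel warmer than environment)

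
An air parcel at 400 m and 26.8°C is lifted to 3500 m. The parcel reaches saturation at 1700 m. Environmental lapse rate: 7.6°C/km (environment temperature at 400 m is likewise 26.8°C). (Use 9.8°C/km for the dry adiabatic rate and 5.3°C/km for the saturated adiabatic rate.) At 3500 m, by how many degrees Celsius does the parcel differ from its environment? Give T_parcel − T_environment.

Parcel:
  400 → 1700 m (dry, 9.8°C/km): ΔT = -9.8 × 1.3 = -12.74°C → T = 14.06°C
  1700 → 3500 m (saturated, 5.3°C/km): ΔT = -5.3 × 1.8 = -9.54°C → T = 4.52°C
Environment:
  400 → 3500 m (environment, 7.6°C/km): ΔT = -7.6 × 3.1 = -23.56°C → T = 3.24°C
T_parcel − T_env = 4.52 − 3.24 = +1.28°C

+1.28°C (parcel warmer than environment)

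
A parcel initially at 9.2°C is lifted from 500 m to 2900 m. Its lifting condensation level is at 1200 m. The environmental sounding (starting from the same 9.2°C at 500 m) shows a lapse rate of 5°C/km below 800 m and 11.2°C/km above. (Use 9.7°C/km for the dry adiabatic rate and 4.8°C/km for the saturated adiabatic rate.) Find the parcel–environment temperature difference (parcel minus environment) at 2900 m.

Parcel:
  Dry to 1200 m: -9.7 × 0.7 km = -6.79°C, so T = 2.41°C.
  Saturated to 2900 m: -4.8 × 1.7 km = -8.16°C, so T = -5.75°C.
Environment:
  Environment, lower layer to 800 m: -5 × 0.3 km = -1.5°C, so T = 7.7°C.
  Environment, upper layer to 2900 m: -11.2 × 2.1 km = -23.52°C, so T = -15.82°C.
T_parcel − T_env = -5.75 − (-15.82) = +10.07°C

+10.07°C (parcel warmer than environment)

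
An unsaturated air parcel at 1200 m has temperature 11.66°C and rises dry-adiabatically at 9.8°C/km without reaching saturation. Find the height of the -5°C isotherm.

2900 m

Height above start = (11.66 − (-5)) / 9.8 = 1.7 km
Altitude = 1200 m + 1700 m = 2900 m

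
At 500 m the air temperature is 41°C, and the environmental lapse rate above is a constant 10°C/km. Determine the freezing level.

4600 m

Height above start = (41 − 0) / 10 = 4.1 km
Altitude = 500 m + 4100 m = 4600 m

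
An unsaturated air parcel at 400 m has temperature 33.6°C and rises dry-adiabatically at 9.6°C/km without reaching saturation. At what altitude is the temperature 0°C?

3900 m

Height above start = (33.6 − 0) / 9.6 = 3.5 km
Altitude = 400 m + 3500 m = 3900 m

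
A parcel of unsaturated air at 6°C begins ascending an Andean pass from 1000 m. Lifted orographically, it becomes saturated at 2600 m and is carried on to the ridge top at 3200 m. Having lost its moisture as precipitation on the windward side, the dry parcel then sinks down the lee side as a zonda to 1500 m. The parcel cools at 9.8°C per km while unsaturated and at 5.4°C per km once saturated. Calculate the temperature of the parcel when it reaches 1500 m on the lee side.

3.74°C

Dry to 2600 m: -9.8 × 1.6 km = -15.68°C, so T = -9.68°C.
Saturated to 3200 m: -5.4 × 0.6 km = -3.24°C, so T = -12.92°C.
Dry descent to 1500 m: +9.8 × 1.7 km = +16.66°C, so T = 3.74°C.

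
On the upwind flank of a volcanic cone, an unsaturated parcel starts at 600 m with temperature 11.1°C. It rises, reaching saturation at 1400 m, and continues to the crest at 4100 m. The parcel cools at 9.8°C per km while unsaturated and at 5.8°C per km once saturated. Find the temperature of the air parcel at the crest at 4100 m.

600 → 1400 m (dry, 9.8°C/km): ΔT = -9.8 × 0.8 = -7.84°C → T = 3.26°C
1400 → 4100 m (saturated, 5.8°C/km): ΔT = -5.8 × 2.7 = -15.66°C → T = -12.4°C

-12.4°C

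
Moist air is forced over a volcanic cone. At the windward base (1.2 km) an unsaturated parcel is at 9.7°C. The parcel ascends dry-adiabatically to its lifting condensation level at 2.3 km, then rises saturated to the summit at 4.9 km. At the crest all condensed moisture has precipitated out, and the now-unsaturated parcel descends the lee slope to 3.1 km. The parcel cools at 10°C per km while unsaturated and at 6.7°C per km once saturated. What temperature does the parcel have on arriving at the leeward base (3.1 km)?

-0.72°C

Dry to 2300 m: -10 × 1.1 km = -11°C, so T = -1.3°C.
Saturated to 4900 m: -6.7 × 2.6 km = -17.42°C, so T = -18.72°C.
Dry descent to 3100 m: +10 × 1.8 km = +18°C, so T = -0.72°C.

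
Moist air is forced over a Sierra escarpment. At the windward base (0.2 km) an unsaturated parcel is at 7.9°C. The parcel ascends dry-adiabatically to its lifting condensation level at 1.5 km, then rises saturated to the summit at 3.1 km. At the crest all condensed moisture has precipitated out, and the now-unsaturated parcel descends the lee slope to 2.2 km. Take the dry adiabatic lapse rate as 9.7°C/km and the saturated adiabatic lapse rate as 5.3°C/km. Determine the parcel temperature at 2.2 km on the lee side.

From 200 m to 1500 m (dry): cools by 9.7 × 1.3 = 12.61°C, giving -4.71°C.
From 1500 m to 3100 m (saturated): cools by 5.3 × 1.6 = 8.48°C, giving -13.19°C.
From 3100 m to 2200 m (dry descent): warms by 9.7 × 0.9 = 8.73°C, giving -4.46°C.

-4.46°C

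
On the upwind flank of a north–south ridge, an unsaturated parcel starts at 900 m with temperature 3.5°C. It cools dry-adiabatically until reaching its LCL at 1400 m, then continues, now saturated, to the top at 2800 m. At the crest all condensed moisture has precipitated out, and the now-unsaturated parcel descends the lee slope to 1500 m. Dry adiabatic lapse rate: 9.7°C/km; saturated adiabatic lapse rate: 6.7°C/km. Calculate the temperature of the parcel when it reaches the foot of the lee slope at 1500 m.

1.88°C

Dry to 1400 m: -9.7 × 0.5 km = -4.85°C, so T = -1.35°C.
Saturated to 2800 m: -6.7 × 1.4 km = -9.38°C, so T = -10.73°C.
Dry descent to 1500 m: +9.7 × 1.3 km = +12.61°C, so T = 1.88°C.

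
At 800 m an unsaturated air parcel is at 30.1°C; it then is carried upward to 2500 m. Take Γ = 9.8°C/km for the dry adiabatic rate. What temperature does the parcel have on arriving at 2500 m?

800 → 2500 m (dry adiabatic, 9.8°C/km): ΔT = -9.8 × 1.7 = -16.66°C → T = 13.44°C

13.44°C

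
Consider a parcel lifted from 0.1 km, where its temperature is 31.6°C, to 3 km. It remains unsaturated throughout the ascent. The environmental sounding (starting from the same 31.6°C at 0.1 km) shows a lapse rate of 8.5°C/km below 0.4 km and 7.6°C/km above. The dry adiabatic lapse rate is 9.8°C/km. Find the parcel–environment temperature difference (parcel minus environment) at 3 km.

-6.11°C (parcel cooler than environment)

Parcel:
  Dry to 3000 m: -9.8 × 2.9 km = -28.42°C, so T = 3.18°C.
Environment:
  Environment, lower layer to 400 m: -8.5 × 0.3 km = -2.55°C, so T = 29.05°C.
  Environment, upper layer to 3000 m: -7.6 × 2.6 km = -19.76°C, so T = 9.29°C.
T_parcel − T_env = 3.18 − 9.29 = -6.11°C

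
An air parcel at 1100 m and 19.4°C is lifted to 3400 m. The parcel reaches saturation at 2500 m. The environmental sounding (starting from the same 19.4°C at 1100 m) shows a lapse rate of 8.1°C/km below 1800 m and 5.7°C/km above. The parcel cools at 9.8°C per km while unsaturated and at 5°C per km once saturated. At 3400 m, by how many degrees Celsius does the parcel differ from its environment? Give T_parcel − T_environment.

Parcel:
  1100–2500 m, dry: Δz = 1.4 km ⇒ ΔT = -13.72°C; T = 5.68°C
  2500–3400 m, saturated: Δz = 0.9 km ⇒ ΔT = -4.5°C; T = 1.18°C
Environment:
  1100–1800 m, environment, lower layer: Δz = 0.7 km ⇒ ΔT = -5.67°C; T = 13.73°C
  1800–3400 m, environment, upper layer: Δz = 1.6 km ⇒ ΔT = -9.12°C; T = 4.61°C
T_parcel − T_env = 1.18 − 4.61 = -3.43°C

-3.43°C (parcel cooler than environment)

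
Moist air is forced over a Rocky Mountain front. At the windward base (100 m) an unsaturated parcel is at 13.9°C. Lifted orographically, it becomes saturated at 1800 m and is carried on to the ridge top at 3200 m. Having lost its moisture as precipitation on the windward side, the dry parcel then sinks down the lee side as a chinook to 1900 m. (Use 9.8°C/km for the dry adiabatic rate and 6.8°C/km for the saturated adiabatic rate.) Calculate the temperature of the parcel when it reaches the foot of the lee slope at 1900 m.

0.46°C

Dry to 1800 m: -9.8 × 1.7 km = -16.66°C, so T = -2.76°C.
Saturated to 3200 m: -6.8 × 1.4 km = -9.52°C, so T = -12.28°C.
Dry descent to 1900 m: +9.8 × 1.3 km = +12.74°C, so T = 0.46°C.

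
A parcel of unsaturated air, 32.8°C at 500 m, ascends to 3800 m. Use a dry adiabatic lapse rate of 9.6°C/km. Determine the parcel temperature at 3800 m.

1.12°C

From 500 m to 3800 m (dry adiabatic): cools by 9.6 × 3.3 = 31.68°C, giving 1.12°C.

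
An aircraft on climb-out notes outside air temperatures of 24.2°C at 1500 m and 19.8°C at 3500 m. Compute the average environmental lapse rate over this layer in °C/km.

Γ = −ΔT/Δz = (24.2 − 19.8) / (3500 − 1500) m
  = 4.4°C / 2 km = 2.2°C/km

2.2°C/km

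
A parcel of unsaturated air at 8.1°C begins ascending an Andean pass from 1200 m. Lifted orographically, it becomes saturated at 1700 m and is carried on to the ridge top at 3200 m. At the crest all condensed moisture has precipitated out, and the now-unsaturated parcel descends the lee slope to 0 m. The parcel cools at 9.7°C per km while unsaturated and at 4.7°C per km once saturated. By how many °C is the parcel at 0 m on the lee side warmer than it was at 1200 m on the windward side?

From 1200 m to 1700 m (dry): cools by 9.7 × 0.5 = 4.85°C, giving 3.25°C.
From 1700 m to 3200 m (saturated): cools by 4.7 × 1.5 = 7.05°C, giving -3.8°C.
From 3200 m to 0 m (dry descent): warms by 9.7 × 3.2 = 31.04°C, giving 27.24°C.
Net change vs windward start: 27.24 − 8.1 = +19.14°C

+19.14°C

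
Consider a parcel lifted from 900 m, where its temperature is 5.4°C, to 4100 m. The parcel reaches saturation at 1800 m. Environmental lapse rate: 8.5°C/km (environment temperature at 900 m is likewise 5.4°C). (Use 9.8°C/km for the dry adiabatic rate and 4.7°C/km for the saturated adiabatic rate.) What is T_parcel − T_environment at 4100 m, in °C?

+7.57°C (parcel warmer than environment)

Parcel:
  900 → 1800 m (dry, 9.8°C/km): ΔT = -9.8 × 0.9 = -8.82°C → T = -3.42°C
  1800 → 4100 m (saturated, 4.7°C/km): ΔT = -4.7 × 2.3 = -10.81°C → T = -14.23°C
Environment:
  900 → 4100 m (environment, 8.5°C/km): ΔT = -8.5 × 3.2 = -27.2°C → T = -21.8°C
T_parcel − T_env = -14.23 − (-21.8) = +7.57°C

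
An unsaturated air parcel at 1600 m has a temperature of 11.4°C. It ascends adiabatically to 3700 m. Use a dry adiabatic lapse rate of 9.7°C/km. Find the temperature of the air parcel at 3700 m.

-8.97°C

From 1600 m to 3700 m (dry adiabatic): cools by 9.7 × 2.1 = 20.37°C, giving -8.97°C.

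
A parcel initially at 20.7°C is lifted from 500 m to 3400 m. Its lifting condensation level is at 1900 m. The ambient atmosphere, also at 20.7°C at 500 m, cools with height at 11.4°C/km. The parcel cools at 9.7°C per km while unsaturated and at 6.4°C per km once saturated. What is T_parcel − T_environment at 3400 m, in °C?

Parcel:
  500–1900 m, dry: Δz = 1.4 km ⇒ ΔT = -13.58°C; T = 7.12°C
  1900–3400 m, saturated: Δz = 1.5 km ⇒ ΔT = -9.6°C; T = -2.48°C
Environment:
  500–3400 m, environment: Δz = 2.9 km ⇒ ΔT = -33.06°C; T = -12.36°C
T_parcel − T_env = -2.48 − (-12.36) = +9.88°C

+9.88°C (parcel warmer than environment)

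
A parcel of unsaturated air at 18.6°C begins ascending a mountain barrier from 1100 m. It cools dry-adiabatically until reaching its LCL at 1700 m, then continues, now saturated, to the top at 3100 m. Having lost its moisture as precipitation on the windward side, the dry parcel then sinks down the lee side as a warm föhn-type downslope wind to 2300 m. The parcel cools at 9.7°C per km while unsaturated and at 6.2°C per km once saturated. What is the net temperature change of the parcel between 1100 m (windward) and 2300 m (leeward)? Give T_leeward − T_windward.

1100 → 1700 m (dry, 9.7°C/km): ΔT = -9.7 × 0.6 = -5.82°C → T = 12.78°C
1700 → 3100 m (saturated, 6.2°C/km): ΔT = -6.2 × 1.4 = -8.68°C → T = 4.1°C
3100 → 2300 m (dry descent, 9.7°C/km): ΔT = +9.7 × 0.8 = +7.76°C → T = 11.86°C
Net change vs windward start: 11.86 − 18.6 = -6.74°C

-6.74°C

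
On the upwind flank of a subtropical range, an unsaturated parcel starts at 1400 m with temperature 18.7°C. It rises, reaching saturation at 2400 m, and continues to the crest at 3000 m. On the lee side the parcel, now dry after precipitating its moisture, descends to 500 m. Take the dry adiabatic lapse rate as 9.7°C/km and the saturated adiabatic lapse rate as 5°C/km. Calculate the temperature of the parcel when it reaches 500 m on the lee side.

30.25°C

1400–2400 m, dry: Δz = 1 km ⇒ ΔT = -9.7°C; T = 9°C
2400–3000 m, saturated: Δz = 0.6 km ⇒ ΔT = -3°C; T = 6°C
3000–500 m, dry descent: Δz = 2.5 km ⇒ ΔT = +24.25°C; T = 30.25°C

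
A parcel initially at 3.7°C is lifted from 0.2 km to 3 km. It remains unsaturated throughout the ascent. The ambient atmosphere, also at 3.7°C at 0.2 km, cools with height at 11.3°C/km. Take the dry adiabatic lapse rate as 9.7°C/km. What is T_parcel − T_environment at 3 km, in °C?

+4.48°C (parcel warmer than environment)

Parcel:
  From 200 m to 3000 m (dry): cools by 9.7 × 2.8 = 27.16°C, giving -23.46°C.
Environment:
  From 200 m to 3000 m (environment): cools by 11.3 × 2.8 = 31.64°C, giving -27.94°C.
T_parcel − T_env = -23.46 − (-27.94) = +4.48°C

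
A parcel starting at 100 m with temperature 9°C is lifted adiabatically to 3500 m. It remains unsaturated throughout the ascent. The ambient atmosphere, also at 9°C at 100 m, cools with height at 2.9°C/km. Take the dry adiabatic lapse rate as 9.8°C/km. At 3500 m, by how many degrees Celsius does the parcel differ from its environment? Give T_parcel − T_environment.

Parcel:
  100 → 3500 m (dry, 9.8°C/km): ΔT = -9.8 × 3.4 = -33.32°C → T = -24.32°C
Environment:
  100 → 3500 m (environment, 2.9°C/km): ΔT = -2.9 × 3.4 = -9.86°C → T = -0.86°C
T_parcel − T_env = -24.32 − (-0.86) = -23.46°C

-23.46°C (parcel cooler than environment)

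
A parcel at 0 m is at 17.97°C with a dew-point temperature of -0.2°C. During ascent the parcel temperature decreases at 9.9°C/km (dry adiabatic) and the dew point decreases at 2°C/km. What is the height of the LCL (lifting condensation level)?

T and T_d converge at 9.9 − 2 = 7.9°C per km
Height above start = (17.97 − (-0.2)) / 7.9 = 2.3 km
LCL altitude = 0 m + 2300 m = 2300 m

2300 m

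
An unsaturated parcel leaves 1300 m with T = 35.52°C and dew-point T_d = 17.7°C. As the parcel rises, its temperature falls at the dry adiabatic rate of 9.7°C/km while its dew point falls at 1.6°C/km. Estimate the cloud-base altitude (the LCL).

T and T_d converge at 9.7 − 1.6 = 8.1°C per km
Height above start = (35.52 − 17.7) / 8.1 = 2.2 km
LCL altitude = 1300 m + 2200 m = 3500 m

3500 m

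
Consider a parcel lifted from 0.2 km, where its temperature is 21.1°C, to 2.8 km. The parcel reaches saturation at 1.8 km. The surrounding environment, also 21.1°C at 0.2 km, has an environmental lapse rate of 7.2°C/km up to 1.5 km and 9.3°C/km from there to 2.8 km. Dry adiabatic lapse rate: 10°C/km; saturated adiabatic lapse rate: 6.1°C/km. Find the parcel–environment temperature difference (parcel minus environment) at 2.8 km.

-0.65°C (parcel cooler than environment)

Parcel:
  200–1800 m, dry: Δz = 1.6 km ⇒ ΔT = -16°C; T = 5.1°C
  1800–2800 m, saturated: Δz = 1 km ⇒ ΔT = -6.1°C; T = -1°C
Environment:
  200–1500 m, environment, lower layer: Δz = 1.3 km ⇒ ΔT = -9.36°C; T = 11.74°C
  1500–2800 m, environment, upper layer: Δz = 1.3 km ⇒ ΔT = -12.09°C; T = -0.35°C
T_parcel − T_env = -1 − (-0.35) = -0.65°C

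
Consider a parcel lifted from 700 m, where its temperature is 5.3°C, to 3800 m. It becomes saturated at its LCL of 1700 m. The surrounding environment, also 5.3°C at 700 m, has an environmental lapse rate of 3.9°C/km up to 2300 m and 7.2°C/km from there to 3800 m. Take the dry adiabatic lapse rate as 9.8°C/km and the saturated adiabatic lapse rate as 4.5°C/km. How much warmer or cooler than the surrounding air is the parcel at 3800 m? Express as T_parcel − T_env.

-2.21°C (parcel cooler than environment)

Parcel:
  700 → 1700 m (dry, 9.8°C/km): ΔT = -9.8 × 1 = -9.8°C → T = -4.5°C
  1700 → 3800 m (saturated, 4.5°C/km): ΔT = -4.5 × 2.1 = -9.45°C → T = -13.95°C
Environment:
  700 → 2300 m (environment, lower layer, 3.9°C/km): ΔT = -3.9 × 1.6 = -6.24°C → T = -0.94°C
  2300 → 3800 m (environment, upper layer, 7.2°C/km): ΔT = -7.2 × 1.5 = -10.8°C → T = -11.74°C
T_parcel − T_env = -13.95 − (-11.74) = -2.21°C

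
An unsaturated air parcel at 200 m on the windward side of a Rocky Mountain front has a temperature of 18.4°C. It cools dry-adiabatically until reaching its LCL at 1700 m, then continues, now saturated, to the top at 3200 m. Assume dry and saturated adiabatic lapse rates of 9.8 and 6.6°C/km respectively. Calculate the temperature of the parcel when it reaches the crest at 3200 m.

200–1700 m, dry: Δz = 1.5 km ⇒ ΔT = -14.7°C; T = 3.7°C
1700–3200 m, saturated: Δz = 1.5 km ⇒ ΔT = -9.9°C; T = -6.2°C

-6.2°C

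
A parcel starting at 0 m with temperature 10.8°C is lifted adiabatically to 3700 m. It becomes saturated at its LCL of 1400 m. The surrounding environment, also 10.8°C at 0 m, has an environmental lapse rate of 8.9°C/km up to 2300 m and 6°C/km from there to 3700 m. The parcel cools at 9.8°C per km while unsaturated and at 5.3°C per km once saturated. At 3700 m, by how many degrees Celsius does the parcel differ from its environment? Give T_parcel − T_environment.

+2.96°C (parcel warmer than environment)

Parcel:
  From 0 m to 1400 m (dry): cools by 9.8 × 1.4 = 13.72°C, giving -2.92°C.
  From 1400 m to 3700 m (saturated): cools by 5.3 × 2.3 = 12.19°C, giving -15.11°C.
Environment:
  From 0 m to 2300 m (environment, lower layer): cools by 8.9 × 2.3 = 20.47°C, giving -9.67°C.
  From 2300 m to 3700 m (environment, upper layer): cools by 6 × 1.4 = 8.4°C, giving -18.07°C.
T_parcel − T_env = -15.11 − (-18.07) = +2.96°C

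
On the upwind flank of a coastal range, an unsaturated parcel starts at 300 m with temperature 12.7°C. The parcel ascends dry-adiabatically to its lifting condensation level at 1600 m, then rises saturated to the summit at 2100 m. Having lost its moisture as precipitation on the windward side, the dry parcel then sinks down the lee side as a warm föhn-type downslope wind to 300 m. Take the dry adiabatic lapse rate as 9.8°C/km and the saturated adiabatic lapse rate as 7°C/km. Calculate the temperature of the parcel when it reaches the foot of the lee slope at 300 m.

300–1600 m, dry: Δz = 1.3 km ⇒ ΔT = -12.74°C; T = -0.04°C
1600–2100 m, saturated: Δz = 0.5 km ⇒ ΔT = -3.5°C; T = -3.54°C
2100–300 m, dry descent: Δz = 1.8 km ⇒ ΔT = +17.64°C; T = 14.1°C

14.1°C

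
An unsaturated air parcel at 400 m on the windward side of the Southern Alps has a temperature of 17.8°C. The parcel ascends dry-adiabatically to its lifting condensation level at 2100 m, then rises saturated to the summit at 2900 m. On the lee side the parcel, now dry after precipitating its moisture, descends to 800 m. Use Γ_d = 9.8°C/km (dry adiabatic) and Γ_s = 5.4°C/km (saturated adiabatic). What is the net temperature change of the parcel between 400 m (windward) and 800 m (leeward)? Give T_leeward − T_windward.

-0.4°C

400–2100 m, dry: Δz = 1.7 km ⇒ ΔT = -16.66°C; T = 1.14°C
2100–2900 m, saturated: Δz = 0.8 km ⇒ ΔT = -4.32°C; T = -3.18°C
2900–800 m, dry descent: Δz = 2.1 km ⇒ ΔT = +20.58°C; T = 17.4°C
Net change vs windward start: 17.4 − 17.8 = -0.4°C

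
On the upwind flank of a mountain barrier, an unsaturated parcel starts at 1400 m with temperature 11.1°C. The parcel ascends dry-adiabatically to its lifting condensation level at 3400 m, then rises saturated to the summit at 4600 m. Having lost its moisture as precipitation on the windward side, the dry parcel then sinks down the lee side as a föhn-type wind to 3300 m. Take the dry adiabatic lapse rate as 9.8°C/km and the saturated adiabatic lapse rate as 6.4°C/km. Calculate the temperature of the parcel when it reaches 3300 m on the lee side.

-3.44°C

1400 → 3400 m (dry, 9.8°C/km): ΔT = -9.8 × 2 = -19.6°C → T = -8.5°C
3400 → 4600 m (saturated, 6.4°C/km): ΔT = -6.4 × 1.2 = -7.68°C → T = -16.18°C
4600 → 3300 m (dry descent, 9.8°C/km): ΔT = +9.8 × 1.3 = +12.74°C → T = -3.44°C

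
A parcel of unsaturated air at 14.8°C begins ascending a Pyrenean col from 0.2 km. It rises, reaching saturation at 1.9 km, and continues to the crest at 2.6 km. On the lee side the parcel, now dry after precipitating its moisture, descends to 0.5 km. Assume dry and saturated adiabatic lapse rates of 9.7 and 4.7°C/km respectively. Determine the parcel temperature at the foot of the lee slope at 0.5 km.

200–1900 m, dry: Δz = 1.7 km ⇒ ΔT = -16.49°C; T = -1.69°C
1900–2600 m, saturated: Δz = 0.7 km ⇒ ΔT = -3.29°C; T = -4.98°C
2600–500 m, dry descent: Δz = 2.1 km ⇒ ΔT = +20.37°C; T = 15.39°C

15.39°C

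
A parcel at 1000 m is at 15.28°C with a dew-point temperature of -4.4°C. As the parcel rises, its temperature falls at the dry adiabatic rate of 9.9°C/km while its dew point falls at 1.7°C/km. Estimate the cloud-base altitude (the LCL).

T and T_d converge at 9.9 − 1.7 = 8.2°C per km
Height above start = (15.28 − (-4.4)) / 8.2 = 2.4 km
LCL altitude = 1000 m + 2400 m = 3400 m

3400 m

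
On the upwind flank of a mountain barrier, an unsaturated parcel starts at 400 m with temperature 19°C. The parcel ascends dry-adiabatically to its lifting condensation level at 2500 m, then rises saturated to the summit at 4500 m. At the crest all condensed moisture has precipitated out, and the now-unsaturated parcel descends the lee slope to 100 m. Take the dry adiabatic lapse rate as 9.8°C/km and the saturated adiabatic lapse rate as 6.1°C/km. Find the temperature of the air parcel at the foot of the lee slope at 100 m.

29.34°C

400–2500 m, dry: Δz = 2.1 km ⇒ ΔT = -20.58°C; T = -1.58°C
2500–4500 m, saturated: Δz = 2 km ⇒ ΔT = -12.2°C; T = -13.78°C
4500–100 m, dry descent: Δz = 4.4 km ⇒ ΔT = +43.12°C; T = 29.34°C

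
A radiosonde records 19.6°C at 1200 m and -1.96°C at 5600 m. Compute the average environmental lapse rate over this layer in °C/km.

Γ = −ΔT/Δz = (19.6 − (-1.96)) / (5600 − 1200) m
  = 21.56°C / 4.4 km = 4.9°C/km

4.9°C/km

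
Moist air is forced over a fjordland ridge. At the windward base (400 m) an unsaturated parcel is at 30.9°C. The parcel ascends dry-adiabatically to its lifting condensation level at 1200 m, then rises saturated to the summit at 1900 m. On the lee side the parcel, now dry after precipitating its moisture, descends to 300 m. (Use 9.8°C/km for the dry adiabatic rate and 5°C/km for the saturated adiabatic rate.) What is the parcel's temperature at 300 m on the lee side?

From 400 m to 1200 m (dry): cools by 9.8 × 0.8 = 7.84°C, giving 23.06°C.
From 1200 m to 1900 m (saturated): cools by 5 × 0.7 = 3.5°C, giving 19.56°C.
From 1900 m to 300 m (dry descent): warms by 9.8 × 1.6 = 15.68°C, giving 35.24°C.

35.24°C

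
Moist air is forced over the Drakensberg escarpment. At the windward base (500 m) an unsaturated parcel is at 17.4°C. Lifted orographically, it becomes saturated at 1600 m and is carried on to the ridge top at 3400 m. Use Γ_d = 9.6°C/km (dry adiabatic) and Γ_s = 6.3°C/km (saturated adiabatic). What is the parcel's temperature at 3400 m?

500–1600 m, dry: Δz = 1.1 km ⇒ ΔT = -10.56°C; T = 6.84°C
1600–3400 m, saturated: Δz = 1.8 km ⇒ ΔT = -11.34°C; T = -4.5°C

-4.5°C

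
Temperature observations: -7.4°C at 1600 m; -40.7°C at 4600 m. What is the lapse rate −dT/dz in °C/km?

11.1°C/km

Γ = −ΔT/Δz = (-7.4 − (-40.7)) / (4600 − 1600) m
  = 33.3°C / 3 km = 11.1°C/km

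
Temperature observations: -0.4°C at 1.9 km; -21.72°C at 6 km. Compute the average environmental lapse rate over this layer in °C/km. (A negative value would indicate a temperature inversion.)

Γ = −ΔT/Δz = (-0.4 − (-21.72)) / (6000 − 1900) m
  = 21.32°C / 4.1 km = 5.2°C/km

5.2°C/km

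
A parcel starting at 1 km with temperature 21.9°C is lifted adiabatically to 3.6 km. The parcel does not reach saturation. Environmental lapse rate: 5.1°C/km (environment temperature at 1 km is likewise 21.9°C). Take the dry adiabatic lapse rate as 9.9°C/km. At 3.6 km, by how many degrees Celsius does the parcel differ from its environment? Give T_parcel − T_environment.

-12.48°C (parcel cooler than environment)

Parcel:
  Dry to 3600 m: -9.9 × 2.6 km = -25.74°C, so T = -3.84°C.
Environment:
  Environment to 3600 m: -5.1 × 2.6 km = -13.26°C, so T = 8.64°C.
T_parcel − T_env = -3.84 − 8.64 = -12.48°C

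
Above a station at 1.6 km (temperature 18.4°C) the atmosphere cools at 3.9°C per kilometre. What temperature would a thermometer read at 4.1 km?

8.65°C

Environmental to 4100 m: -3.9 × 2.5 km = -9.75°C, so T = 8.65°C.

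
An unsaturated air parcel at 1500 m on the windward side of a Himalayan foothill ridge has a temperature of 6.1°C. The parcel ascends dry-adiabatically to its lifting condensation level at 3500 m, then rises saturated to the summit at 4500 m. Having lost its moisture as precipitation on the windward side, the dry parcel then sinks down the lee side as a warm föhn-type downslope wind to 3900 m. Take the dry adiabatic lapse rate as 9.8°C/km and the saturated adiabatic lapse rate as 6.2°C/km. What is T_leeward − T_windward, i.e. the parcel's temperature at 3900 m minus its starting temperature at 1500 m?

1500 → 3500 m (dry, 9.8°C/km): ΔT = -9.8 × 2 = -19.6°C → T = -13.5°C
3500 → 4500 m (saturated, 6.2°C/km): ΔT = -6.2 × 1 = -6.2°C → T = -19.7°C
4500 → 3900 m (dry descent, 9.8°C/km): ΔT = +9.8 × 0.6 = +5.88°C → T = -13.82°C
Net change vs windward start: -13.82 − 6.1 = -19.92°C

-19.92°C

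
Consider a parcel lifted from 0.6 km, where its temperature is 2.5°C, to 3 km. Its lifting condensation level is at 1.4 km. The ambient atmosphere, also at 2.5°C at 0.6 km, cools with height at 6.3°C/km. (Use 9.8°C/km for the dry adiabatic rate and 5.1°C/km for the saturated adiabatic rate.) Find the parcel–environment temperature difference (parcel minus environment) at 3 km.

Parcel:
  600–1400 m, dry: Δz = 0.8 km ⇒ ΔT = -7.84°C; T = -5.34°C
  1400–3000 m, saturated: Δz = 1.6 km ⇒ ΔT = -8.16°C; T = -13.5°C
Environment:
  600–3000 m, environment: Δz = 2.4 km ⇒ ΔT = -15.12°C; T = -12.62°C
T_parcel − T_env = -13.5 − (-12.62) = -0.88°C

-0.88°C (parcel cooler than environment)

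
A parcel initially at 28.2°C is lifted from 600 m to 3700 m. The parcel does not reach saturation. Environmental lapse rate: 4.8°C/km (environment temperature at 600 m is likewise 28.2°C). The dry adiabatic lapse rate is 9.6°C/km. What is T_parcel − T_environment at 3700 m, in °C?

Parcel:
  600 → 3700 m (dry, 9.6°C/km): ΔT = -9.6 × 3.1 = -29.76°C → T = -1.56°C
Environment:
  600 → 3700 m (environment, 4.8°C/km): ΔT = -4.8 × 3.1 = -14.88°C → T = 13.32°C
T_parcel − T_env = -1.56 − 13.32 = -14.88°C

-14.88°C (parcel cooler than environment)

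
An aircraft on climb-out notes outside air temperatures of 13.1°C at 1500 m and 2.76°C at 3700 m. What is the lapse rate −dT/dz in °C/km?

4.7°C/km

Γ = −ΔT/Δz = (13.1 − 2.76) / (3700 − 1500) m
  = 10.34°C / 2.2 km = 4.7°C/km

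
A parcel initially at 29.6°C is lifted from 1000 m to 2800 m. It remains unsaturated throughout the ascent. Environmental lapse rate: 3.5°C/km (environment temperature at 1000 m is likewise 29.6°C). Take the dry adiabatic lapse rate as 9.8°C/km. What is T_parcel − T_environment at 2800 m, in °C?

-11.34°C (parcel cooler than environment)

Parcel:
  1000 → 2800 m (dry, 9.8°C/km): ΔT = -9.8 × 1.8 = -17.64°C → T = 11.96°C
Environment:
  1000 → 2800 m (environment, 3.5°C/km): ΔT = -3.5 × 1.8 = -6.3°C → T = 23.3°C
T_parcel − T_env = 11.96 − 23.3 = -11.34°C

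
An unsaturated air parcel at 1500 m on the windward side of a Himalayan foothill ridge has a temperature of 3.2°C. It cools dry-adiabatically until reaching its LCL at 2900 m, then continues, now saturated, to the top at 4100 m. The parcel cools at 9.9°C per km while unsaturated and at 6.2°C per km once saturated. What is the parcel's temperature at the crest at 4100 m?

-18.1°C

1500 → 2900 m (dry, 9.9°C/km): ΔT = -9.9 × 1.4 = -13.86°C → T = -10.66°C
2900 → 4100 m (saturated, 6.2°C/km): ΔT = -6.2 × 1.2 = -7.44°C → T = -18.1°C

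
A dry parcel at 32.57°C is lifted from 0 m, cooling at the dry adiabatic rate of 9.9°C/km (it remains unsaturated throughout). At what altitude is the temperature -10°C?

4300 m

Height above start = (32.57 − (-10)) / 9.9 = 4.3 km
Altitude = 0 m + 4300 m = 4300 m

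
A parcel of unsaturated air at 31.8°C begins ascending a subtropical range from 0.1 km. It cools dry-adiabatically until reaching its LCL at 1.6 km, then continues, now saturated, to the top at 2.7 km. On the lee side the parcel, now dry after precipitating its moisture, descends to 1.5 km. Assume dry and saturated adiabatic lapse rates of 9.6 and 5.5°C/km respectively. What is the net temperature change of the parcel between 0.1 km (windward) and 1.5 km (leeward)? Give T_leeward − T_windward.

100–1600 m, dry: Δz = 1.5 km ⇒ ΔT = -14.4°C; T = 17.4°C
1600–2700 m, saturated: Δz = 1.1 km ⇒ ΔT = -6.05°C; T = 11.35°C
2700–1500 m, dry descent: Δz = 1.2 km ⇒ ΔT = +11.52°C; T = 22.87°C
Net change vs windward start: 22.87 − 31.8 = -8.93°C

-8.93°C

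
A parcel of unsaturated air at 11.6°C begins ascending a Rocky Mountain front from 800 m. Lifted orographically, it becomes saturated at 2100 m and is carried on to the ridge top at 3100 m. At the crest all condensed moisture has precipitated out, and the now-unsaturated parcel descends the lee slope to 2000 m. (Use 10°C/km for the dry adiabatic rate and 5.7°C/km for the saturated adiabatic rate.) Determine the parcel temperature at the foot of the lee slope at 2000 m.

From 800 m to 2100 m (dry): cools by 10 × 1.3 = 13°C, giving -1.4°C.
From 2100 m to 3100 m (saturated): cools by 5.7 × 1 = 5.7°C, giving -7.1°C.
From 3100 m to 2000 m (dry descent): warms by 10 × 1.1 = 11°C, giving 3.9°C.

3.9°C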